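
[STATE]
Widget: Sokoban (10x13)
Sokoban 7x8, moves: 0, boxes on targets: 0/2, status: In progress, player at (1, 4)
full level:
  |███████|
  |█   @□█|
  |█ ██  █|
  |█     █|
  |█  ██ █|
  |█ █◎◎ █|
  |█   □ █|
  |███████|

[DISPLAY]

███████   
█   @□█   
█ ██  █   
█     █   
█  ██ █   
█ █◎◎ █   
█   □ █   
███████   
Moves: 0  
          
          
          
          


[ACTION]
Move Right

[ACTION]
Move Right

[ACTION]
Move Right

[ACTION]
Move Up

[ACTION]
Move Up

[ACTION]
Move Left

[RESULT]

███████   
█  @ □█   
█ ██  █   
█     █   
█  ██ █   
█ █◎◎ █   
█   □ █   
███████   
Moves: 1  
          
          
          
          


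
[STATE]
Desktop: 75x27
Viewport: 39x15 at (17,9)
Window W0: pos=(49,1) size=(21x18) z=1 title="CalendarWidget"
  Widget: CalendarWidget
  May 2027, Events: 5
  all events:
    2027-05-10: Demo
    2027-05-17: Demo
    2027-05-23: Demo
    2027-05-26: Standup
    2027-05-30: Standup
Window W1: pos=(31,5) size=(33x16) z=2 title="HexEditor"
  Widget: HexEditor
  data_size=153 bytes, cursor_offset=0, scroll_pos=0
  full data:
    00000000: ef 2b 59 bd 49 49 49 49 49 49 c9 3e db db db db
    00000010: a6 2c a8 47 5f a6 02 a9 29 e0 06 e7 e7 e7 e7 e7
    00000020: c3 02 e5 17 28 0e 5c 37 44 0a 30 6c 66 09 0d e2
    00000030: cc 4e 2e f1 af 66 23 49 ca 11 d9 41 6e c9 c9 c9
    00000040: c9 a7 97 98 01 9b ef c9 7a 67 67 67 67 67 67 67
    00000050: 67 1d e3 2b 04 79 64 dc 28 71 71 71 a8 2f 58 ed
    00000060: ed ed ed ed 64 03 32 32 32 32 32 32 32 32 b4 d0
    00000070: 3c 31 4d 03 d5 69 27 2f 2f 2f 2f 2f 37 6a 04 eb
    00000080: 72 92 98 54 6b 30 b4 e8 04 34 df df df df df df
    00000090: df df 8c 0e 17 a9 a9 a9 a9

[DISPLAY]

              ┃00000010  a6 2c a8 47 5f
              ┃00000020  c3 02 e5 17 28
              ┃00000030  cc 4e 2e f1 af
              ┃00000040  c9 a7 97 98 01
              ┃00000050  67 1d e3 2b 04
              ┃00000060  ed ed ed ed 64
              ┃00000070  3c 31 4d 03 d5
              ┃00000080  72 92 98 54 6b
              ┃00000090  df df 8c 0e 17
              ┃                        
              ┃                        
              ┗━━━━━━━━━━━━━━━━━━━━━━━━
                                       
                                       
                                       


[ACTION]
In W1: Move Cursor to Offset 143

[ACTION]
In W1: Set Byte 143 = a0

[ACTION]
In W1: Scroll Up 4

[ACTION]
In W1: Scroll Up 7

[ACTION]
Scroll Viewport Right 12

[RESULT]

  ┃00000010  a6 2c a8 47 5f a6 02 ┃1 22
  ┃00000020  c3 02 e5 17 28 0e 5c ┃8 29
  ┃00000030  cc 4e 2e f1 af 66 23 ┃    
  ┃00000040  c9 a7 97 98 01 9b ef ┃    
  ┃00000050  67 1d e3 2b 04 79 64 ┃    
  ┃00000060  ed ed ed ed 64 03 32 ┃    
  ┃00000070  3c 31 4d 03 d5 69 27 ┃    
  ┃00000080  72 92 98 54 6b 30 b4 ┃    
  ┃00000090  df df 8c 0e 17 a9 a9 ┃    
  ┃                               ┃━━━━
  ┃                               ┃    
  ┗━━━━━━━━━━━━━━━━━━━━━━━━━━━━━━━┛    
                                       
                                       
                                       


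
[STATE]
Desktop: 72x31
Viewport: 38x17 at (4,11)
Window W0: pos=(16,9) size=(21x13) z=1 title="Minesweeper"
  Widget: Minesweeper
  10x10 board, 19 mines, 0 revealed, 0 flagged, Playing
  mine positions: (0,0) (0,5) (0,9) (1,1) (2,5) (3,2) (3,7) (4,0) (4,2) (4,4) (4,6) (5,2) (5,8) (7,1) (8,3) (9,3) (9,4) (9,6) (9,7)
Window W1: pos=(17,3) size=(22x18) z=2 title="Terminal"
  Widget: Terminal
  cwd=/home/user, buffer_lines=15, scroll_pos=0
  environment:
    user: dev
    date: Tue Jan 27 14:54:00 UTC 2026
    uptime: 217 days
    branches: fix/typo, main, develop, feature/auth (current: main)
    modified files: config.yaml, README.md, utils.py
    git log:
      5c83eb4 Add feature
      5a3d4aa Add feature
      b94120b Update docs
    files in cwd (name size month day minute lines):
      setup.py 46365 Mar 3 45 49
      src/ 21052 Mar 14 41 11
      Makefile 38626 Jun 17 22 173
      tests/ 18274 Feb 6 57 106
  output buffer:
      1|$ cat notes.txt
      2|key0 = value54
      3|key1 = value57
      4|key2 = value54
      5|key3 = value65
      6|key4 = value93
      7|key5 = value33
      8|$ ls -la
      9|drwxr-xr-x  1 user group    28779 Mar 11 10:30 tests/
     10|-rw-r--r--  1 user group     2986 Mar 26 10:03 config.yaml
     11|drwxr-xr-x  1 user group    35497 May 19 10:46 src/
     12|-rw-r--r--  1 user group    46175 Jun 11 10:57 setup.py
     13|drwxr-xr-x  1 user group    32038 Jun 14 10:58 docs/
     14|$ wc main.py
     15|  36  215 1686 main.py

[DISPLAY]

            ┠┃key4 = value93      ┃   
            ┃┃key5 = value33      ┃   
            ┃┃$ ls -la            ┃   
            ┃┃drwxr-xr-x  1 user g┃   
            ┃┃-rw-r--r--  1 user g┃   
            ┃┃drwxr-xr-x  1 user g┃   
            ┃┃-rw-r--r--  1 user g┃   
            ┃┃drwxr-xr-x  1 user g┃   
            ┃┃$ wc main.py        ┃   
            ┃┗━━━━━━━━━━━━━━━━━━━━┛   
            ┗━━━━━━━━━━━━━━━━━━━┛     
                                      
                                      
                                      
                                      
                                      
                                      


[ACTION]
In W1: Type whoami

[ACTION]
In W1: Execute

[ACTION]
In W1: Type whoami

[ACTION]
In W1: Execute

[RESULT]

            ┠┃-rw-r--r--  1 user g┃   
            ┃┃drwxr-xr-x  1 user g┃   
            ┃┃$ wc main.py        ┃   
            ┃┃  36  215 1686 main.┃   
            ┃┃$ whoami            ┃   
            ┃┃dev                 ┃   
            ┃┃$ whoami            ┃   
            ┃┃dev                 ┃   
            ┃┃$ █                 ┃   
            ┃┗━━━━━━━━━━━━━━━━━━━━┛   
            ┗━━━━━━━━━━━━━━━━━━━┛     
                                      
                                      
                                      
                                      
                                      
                                      


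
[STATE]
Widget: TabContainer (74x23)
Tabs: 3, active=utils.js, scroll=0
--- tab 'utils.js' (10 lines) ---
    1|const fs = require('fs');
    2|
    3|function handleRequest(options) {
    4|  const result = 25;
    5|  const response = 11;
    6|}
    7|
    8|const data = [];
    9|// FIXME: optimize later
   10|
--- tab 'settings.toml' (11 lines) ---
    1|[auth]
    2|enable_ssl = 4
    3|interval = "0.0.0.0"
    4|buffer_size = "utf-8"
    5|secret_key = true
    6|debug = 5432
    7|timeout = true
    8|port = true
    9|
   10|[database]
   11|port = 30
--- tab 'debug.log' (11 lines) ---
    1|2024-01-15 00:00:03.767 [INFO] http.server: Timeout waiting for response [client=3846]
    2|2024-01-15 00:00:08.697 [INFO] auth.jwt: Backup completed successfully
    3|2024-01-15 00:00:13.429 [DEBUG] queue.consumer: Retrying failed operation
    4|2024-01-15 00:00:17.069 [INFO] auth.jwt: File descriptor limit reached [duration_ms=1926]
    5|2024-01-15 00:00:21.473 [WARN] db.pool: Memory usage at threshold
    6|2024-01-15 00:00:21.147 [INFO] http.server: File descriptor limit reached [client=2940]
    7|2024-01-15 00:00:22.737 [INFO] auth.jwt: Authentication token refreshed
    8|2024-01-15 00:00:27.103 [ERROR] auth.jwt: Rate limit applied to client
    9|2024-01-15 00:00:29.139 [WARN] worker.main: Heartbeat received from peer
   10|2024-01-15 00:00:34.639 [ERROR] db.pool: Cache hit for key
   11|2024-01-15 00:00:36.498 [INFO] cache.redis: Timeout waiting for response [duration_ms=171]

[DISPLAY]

[utils.js]│ settings.toml │ debug.log                                     
──────────────────────────────────────────────────────────────────────────
const fs = require('fs');                                                 
                                                                          
function handleRequest(options) {                                         
  const result = 25;                                                      
  const response = 11;                                                    
}                                                                         
                                                                          
const data = [];                                                          
// FIXME: optimize later                                                  
                                                                          
                                                                          
                                                                          
                                                                          
                                                                          
                                                                          
                                                                          
                                                                          
                                                                          
                                                                          
                                                                          
                                                                          


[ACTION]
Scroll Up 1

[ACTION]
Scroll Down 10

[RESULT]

[utils.js]│ settings.toml │ debug.log                                     
──────────────────────────────────────────────────────────────────────────
                                                                          
                                                                          
                                                                          
                                                                          
                                                                          
                                                                          
                                                                          
                                                                          
                                                                          
                                                                          
                                                                          
                                                                          
                                                                          
                                                                          
                                                                          
                                                                          
                                                                          
                                                                          
                                                                          
                                                                          
                                                                          


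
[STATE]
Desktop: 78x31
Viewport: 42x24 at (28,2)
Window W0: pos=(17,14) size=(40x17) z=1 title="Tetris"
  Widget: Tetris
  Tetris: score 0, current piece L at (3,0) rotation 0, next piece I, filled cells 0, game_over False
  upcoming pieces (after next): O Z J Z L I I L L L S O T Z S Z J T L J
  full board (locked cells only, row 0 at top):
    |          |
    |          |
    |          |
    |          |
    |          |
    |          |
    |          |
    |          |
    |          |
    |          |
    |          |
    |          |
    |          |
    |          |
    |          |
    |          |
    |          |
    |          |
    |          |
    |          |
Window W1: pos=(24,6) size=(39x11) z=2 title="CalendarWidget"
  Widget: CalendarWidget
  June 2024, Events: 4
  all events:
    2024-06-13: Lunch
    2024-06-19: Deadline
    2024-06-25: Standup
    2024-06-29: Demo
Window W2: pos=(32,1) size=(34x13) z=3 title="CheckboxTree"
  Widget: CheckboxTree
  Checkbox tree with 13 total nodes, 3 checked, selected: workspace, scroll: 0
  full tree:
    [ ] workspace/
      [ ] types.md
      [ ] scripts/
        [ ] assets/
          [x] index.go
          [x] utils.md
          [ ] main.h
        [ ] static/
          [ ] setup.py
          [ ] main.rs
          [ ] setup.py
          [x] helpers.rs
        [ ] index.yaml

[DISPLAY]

    ┃ CheckboxTree                   ┃    
    ┠────────────────────────────────┨    
    ┃>[-] workspace/                 ┃    
    ┃   [ ] types.md                 ┃    
━━━━┃   [-] scripts/                 ┃    
lend┃     [-] assets/                ┃    
────┃       [x] index.go             ┃    
    ┃       [x] utils.md             ┃    
Tu W┃       [ ] main.h               ┃    
    ┃     [-] static/                ┃    
 4  ┃       [ ] setup.py             ┃    
11 1┗━━━━━━━━━━━━━━━━━━━━━━━━━━━━━━━━┛    
18 19* 20 21 22 23                ┃       
25* 26 27 28 29* 30               ┃       
━━━━━━━━━━━━━━━━━━━━━━━━━━━━━━━━━━┛       
│Next:                      ┃             
│████                       ┃             
│                           ┃             
│                           ┃             
│                           ┃             
│                           ┃             
│Score:                     ┃             
│0                          ┃             
│                           ┃             


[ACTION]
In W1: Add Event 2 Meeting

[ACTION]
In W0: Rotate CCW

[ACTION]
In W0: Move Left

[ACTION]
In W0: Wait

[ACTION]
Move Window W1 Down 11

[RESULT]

    ┃ CheckboxTree                   ┃    
    ┠────────────────────────────────┨    
    ┃>[-] workspace/                 ┃    
    ┃   [ ] types.md                 ┃    
    ┃   [-] scripts/                 ┃    
    ┃     [-] assets/                ┃    
    ┃       [x] index.go             ┃    
    ┃       [x] utils.md             ┃    
    ┃       [ ] main.h               ┃    
    ┃     [-] static/                ┃    
    ┃       [ ] setup.py             ┃    
    ┗━━━━━━━━━━━━━━━━━━━━━━━━━━━━━━━━┛    
━━━━━━━━━━━━━━━━━━━━━━━━━━━━┓             
                            ┃             
────────────────────────────┨             
━━━━━━━━━━━━━━━━━━━━━━━━━━━━━━━━━━┓       
lendarWidget                      ┃       
──────────────────────────────────┨       
           June 2024              ┃       
Tu We Th Fr Sa Su                 ┃       
             1  2*                ┃       
 4  5  6  7  8  9                 ┃       
11 12 13* 14 15 16                ┃       
18 19* 20 21 22 23                ┃       


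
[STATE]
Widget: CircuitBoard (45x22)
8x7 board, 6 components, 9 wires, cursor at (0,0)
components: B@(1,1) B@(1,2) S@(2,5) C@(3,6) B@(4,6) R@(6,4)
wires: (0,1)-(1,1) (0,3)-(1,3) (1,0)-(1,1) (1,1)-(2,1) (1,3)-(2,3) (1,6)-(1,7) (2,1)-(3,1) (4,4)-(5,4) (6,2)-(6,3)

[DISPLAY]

   0 1 2 3 4 5 6 7                           
0  [.]  ·       ·                            
        │       │                            
1   · ─ B   B   ·           · ─ ·            
        │       │                            
2       ·       ·       S                    
        │                                    
3       ·                   C                
                                             
4                   ·       B                
                    │                        
5                   ·                        
                                             
6           · ─ ·   R                        
Cursor: (0,0)                                
                                             
                                             
                                             
                                             
                                             
                                             
                                             


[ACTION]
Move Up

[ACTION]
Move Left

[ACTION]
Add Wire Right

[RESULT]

   0 1 2 3 4 5 6 7                           
0  [.]─ ·       ·                            
        │       │                            
1   · ─ B   B   ·           · ─ ·            
        │       │                            
2       ·       ·       S                    
        │                                    
3       ·                   C                
                                             
4                   ·       B                
                    │                        
5                   ·                        
                                             
6           · ─ ·   R                        
Cursor: (0,0)                                
                                             
                                             
                                             
                                             
                                             
                                             
                                             


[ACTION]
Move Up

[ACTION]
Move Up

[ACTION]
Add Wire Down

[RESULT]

   0 1 2 3 4 5 6 7                           
0  [.]─ ·       ·                            
    │   │       │                            
1   · ─ B   B   ·           · ─ ·            
        │       │                            
2       ·       ·       S                    
        │                                    
3       ·                   C                
                                             
4                   ·       B                
                    │                        
5                   ·                        
                                             
6           · ─ ·   R                        
Cursor: (0,0)                                
                                             
                                             
                                             
                                             
                                             
                                             
                                             


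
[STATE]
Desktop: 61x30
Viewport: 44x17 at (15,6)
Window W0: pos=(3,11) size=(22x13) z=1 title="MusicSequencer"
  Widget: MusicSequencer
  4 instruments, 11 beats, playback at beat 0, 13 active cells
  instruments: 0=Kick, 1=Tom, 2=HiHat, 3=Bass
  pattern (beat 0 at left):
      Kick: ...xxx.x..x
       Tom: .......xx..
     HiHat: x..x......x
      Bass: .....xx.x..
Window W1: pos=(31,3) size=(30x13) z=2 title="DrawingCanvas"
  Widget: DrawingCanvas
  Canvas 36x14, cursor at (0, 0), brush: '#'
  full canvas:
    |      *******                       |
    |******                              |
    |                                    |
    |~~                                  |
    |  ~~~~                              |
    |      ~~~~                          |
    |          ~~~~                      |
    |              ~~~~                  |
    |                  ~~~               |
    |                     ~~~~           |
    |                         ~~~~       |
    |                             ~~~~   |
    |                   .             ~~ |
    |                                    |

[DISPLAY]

                ┃+     *******              
                ┃******                     
                ┃                           
                ┃~~                         
                ┃  ~~~~                     
━━━━━━━━━┓      ┃      ~~~~                 
ncer     ┃      ┃          ~~~~             
─────────┨      ┃              ~~~~         
567890   ┃      ┃                  ~~~      
█·█··█   ┃      ┗━━━━━━━━━━━━━━━━━━━━━━━━━━━
··██··   ┃                                  
·····█   ┃                                  
██·█··   ┃                                  
         ┃                                  
         ┃                                  
         ┃                                  
         ┃                                  


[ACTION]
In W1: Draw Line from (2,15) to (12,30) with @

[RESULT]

                ┃+     *******              
                ┃******                     
                ┃               @           
                ┃~~              @@         
                ┃  ~~~~            @        
━━━━━━━━━┓      ┃      ~~~~         @@      
ncer     ┃      ┃          ~~~~       @     
─────────┨      ┃              ~~~~    @@   
567890   ┃      ┃                  ~~~   @  
█·█··█   ┃      ┗━━━━━━━━━━━━━━━━━━━━━━━━━━━
··██··   ┃                                  
·····█   ┃                                  
██·█··   ┃                                  
         ┃                                  
         ┃                                  
         ┃                                  
         ┃                                  


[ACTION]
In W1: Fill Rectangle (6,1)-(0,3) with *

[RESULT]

                ┃+***  *******              
                ┃******                     
                ┃ ***           @           
                ┃~***            @@         
                ┃ ***~~            @        
━━━━━━━━━┓      ┃ ***  ~~~~         @@      
ncer     ┃      ┃ ***      ~~~~       @     
─────────┨      ┃              ~~~~    @@   
567890   ┃      ┃                  ~~~   @  
█·█··█   ┃      ┗━━━━━━━━━━━━━━━━━━━━━━━━━━━
··██··   ┃                                  
·····█   ┃                                  
██·█··   ┃                                  
         ┃                                  
         ┃                                  
         ┃                                  
         ┃                                  


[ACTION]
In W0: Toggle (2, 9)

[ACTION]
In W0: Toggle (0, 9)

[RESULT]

                ┃+***  *******              
                ┃******                     
                ┃ ***           @           
                ┃~***            @@         
                ┃ ***~~            @        
━━━━━━━━━┓      ┃ ***  ~~~~         @@      
ncer     ┃      ┃ ***      ~~~~       @     
─────────┨      ┃              ~~~~    @@   
567890   ┃      ┃                  ~~~   @  
█·█·██   ┃      ┗━━━━━━━━━━━━━━━━━━━━━━━━━━━
··██··   ┃                                  
····██   ┃                                  
██·█··   ┃                                  
         ┃                                  
         ┃                                  
         ┃                                  
         ┃                                  


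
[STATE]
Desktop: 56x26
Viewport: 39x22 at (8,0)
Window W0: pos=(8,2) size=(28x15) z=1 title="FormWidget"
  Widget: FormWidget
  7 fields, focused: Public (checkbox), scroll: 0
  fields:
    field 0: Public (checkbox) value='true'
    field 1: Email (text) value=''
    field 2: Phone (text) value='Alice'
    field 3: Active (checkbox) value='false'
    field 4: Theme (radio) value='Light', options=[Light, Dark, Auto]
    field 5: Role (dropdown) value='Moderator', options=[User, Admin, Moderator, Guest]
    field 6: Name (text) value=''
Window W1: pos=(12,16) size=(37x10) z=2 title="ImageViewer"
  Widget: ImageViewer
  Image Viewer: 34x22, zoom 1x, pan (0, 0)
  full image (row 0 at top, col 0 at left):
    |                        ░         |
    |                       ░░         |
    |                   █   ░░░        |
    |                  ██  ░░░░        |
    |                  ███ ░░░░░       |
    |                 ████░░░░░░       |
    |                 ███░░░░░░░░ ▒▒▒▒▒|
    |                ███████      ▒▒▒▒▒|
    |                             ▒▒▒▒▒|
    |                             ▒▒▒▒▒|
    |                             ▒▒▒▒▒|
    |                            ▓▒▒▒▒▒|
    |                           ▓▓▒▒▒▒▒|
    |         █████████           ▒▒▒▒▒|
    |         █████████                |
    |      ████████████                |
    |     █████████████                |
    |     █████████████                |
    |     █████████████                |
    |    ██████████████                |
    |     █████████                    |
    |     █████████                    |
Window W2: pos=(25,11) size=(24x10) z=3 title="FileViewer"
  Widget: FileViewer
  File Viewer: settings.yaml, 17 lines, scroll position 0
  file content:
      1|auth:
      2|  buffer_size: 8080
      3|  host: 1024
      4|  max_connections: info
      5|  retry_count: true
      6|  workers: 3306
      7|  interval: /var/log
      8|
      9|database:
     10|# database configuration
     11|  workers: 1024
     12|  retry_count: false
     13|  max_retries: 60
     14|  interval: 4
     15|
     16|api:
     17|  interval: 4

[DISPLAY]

                                       
                                       
┏━━━━━━━━━━━━━━━━━━━━━━━━━━┓           
┃ FormWidget               ┃           
┠──────────────────────────┨           
┃> Public:     [x]         ┃           
┃  Email:      [          ]┃           
┃  Phone:      [Alice     ]┃           
┃  Active:     [ ]         ┃           
┃  Theme:      (●) Light  (┃           
┃  Role:       [Moderator▼]┃           
┃  Name:       [ ┏━━━━━━━━━━━━━━━━━━━━━
┃                ┃ FileViewer          
┃                ┠─────────────────────
┃                ┃auth:                
┃                ┃  buffer_size: 8080  
┗━━━┏━━━━━━━━━━━━┃  host: 1024         
    ┃ ImageViewer┃  max_connections: in
    ┠────────────┃  retry_count: true  
    ┃            ┃  workers: 3306      
    ┃            ┗━━━━━━━━━━━━━━━━━━━━━
    ┃                   █   ░░░        


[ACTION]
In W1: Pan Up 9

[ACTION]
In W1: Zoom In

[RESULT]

                                       
                                       
┏━━━━━━━━━━━━━━━━━━━━━━━━━━┓           
┃ FormWidget               ┃           
┠──────────────────────────┨           
┃> Public:     [x]         ┃           
┃  Email:      [          ]┃           
┃  Phone:      [Alice     ]┃           
┃  Active:     [ ]         ┃           
┃  Theme:      (●) Light  (┃           
┃  Role:       [Moderator▼]┃           
┃  Name:       [ ┏━━━━━━━━━━━━━━━━━━━━━
┃                ┃ FileViewer          
┃                ┠─────────────────────
┃                ┃auth:                
┃                ┃  buffer_size: 8080  
┗━━━┏━━━━━━━━━━━━┃  host: 1024         
    ┃ ImageViewer┃  max_connections: in
    ┠────────────┃  retry_count: true  
    ┃            ┃  workers: 3306      
    ┃            ┗━━━━━━━━━━━━━━━━━━━━━
    ┃                                  


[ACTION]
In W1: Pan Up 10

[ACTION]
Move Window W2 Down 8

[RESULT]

                                       
                                       
┏━━━━━━━━━━━━━━━━━━━━━━━━━━┓           
┃ FormWidget               ┃           
┠──────────────────────────┨           
┃> Public:     [x]         ┃           
┃  Email:      [          ]┃           
┃  Phone:      [Alice     ]┃           
┃  Active:     [ ]         ┃           
┃  Theme:      (●) Light  (┃           
┃  Role:       [Moderator▼]┃           
┃  Name:       [          ]┃           
┃                          ┃           
┃                          ┃           
┃                          ┃           
┃                          ┃           
┗━━━┏━━━━━━━━━━━━┏━━━━━━━━━━━━━━━━━━━━━
    ┃ ImageViewer┃ FileViewer          
    ┠────────────┠─────────────────────
    ┃            ┃auth:                
    ┃            ┃  buffer_size: 8080  
    ┃            ┃  host: 1024         


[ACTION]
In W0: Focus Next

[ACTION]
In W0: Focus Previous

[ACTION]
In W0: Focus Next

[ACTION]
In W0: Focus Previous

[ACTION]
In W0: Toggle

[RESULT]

                                       
                                       
┏━━━━━━━━━━━━━━━━━━━━━━━━━━┓           
┃ FormWidget               ┃           
┠──────────────────────────┨           
┃> Public:     [ ]         ┃           
┃  Email:      [          ]┃           
┃  Phone:      [Alice     ]┃           
┃  Active:     [ ]         ┃           
┃  Theme:      (●) Light  (┃           
┃  Role:       [Moderator▼]┃           
┃  Name:       [          ]┃           
┃                          ┃           
┃                          ┃           
┃                          ┃           
┃                          ┃           
┗━━━┏━━━━━━━━━━━━┏━━━━━━━━━━━━━━━━━━━━━
    ┃ ImageViewer┃ FileViewer          
    ┠────────────┠─────────────────────
    ┃            ┃auth:                
    ┃            ┃  buffer_size: 8080  
    ┃            ┃  host: 1024         


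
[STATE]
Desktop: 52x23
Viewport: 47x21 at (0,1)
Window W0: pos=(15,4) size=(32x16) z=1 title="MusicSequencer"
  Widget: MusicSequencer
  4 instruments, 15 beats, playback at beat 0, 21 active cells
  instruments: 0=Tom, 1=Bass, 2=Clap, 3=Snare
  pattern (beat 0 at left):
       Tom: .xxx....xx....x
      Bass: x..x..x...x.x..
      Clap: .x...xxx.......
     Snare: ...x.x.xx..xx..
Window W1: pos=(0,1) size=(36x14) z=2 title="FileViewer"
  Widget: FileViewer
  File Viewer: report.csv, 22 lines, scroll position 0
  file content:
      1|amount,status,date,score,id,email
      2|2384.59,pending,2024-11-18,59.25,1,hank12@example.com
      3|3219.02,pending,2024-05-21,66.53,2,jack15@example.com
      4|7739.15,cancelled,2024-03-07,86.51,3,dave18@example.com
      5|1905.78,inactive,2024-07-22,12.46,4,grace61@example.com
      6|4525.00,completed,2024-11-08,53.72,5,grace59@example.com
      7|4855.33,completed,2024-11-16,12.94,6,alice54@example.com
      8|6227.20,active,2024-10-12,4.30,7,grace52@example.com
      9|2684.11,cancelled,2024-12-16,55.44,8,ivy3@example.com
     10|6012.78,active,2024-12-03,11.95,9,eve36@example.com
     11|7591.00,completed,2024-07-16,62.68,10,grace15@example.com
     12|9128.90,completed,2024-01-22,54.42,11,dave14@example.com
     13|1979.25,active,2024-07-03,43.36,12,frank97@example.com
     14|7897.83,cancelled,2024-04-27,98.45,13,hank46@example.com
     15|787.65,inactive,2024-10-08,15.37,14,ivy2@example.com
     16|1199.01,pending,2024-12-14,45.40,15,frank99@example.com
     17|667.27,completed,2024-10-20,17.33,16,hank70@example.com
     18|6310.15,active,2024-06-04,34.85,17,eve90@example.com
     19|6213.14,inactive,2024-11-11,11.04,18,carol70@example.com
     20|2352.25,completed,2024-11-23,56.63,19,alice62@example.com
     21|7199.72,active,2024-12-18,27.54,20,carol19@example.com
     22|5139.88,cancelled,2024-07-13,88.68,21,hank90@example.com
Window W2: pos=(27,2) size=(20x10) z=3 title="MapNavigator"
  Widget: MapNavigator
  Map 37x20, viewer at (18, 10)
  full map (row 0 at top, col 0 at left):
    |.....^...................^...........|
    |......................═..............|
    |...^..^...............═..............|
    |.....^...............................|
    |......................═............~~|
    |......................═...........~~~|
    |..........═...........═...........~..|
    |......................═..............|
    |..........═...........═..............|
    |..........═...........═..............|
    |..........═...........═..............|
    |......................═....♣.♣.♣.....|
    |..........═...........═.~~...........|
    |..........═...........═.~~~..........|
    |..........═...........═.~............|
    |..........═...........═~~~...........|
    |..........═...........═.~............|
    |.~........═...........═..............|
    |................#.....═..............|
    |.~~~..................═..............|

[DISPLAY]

┏━━━━━━━━━━━━━━━━━━━━━━━━━━━━━━━━━━┓           
┃ FileViewer               ┏━━━━━━━━━━━━━━━━━━┓
┠──────────────────────────┃ MapNavigator     ┃
┃amount,status,date,score,i┠──────────────────┨
┃2384.59,pending,2024-11-18┃.............═....┃
┃3219.02,pending,2024-05-21┃.═...........═....┃
┃7739.15,cancelled,2024-03-┃.═...........═....┃
┃1905.78,inactive,2024-07-2┃.═.......@...═....┃
┃4525.00,completed,2024-11-┃.............═....┃
┃4855.33,completed,2024-11-┃.═...........═.~~.┃
┃6227.20,active,2024-10-12,┗━━━━━━━━━━━━━━━━━━┛
┃2684.11,cancelled,2024-12-16,55.4░┃          ┃
┃6012.78,active,2024-12-03,11.95,9▼┃          ┃
┗━━━━━━━━━━━━━━━━━━━━━━━━━━━━━━━━━━┛          ┃
               ┃                              ┃
               ┃                              ┃
               ┃                              ┃
               ┃                              ┃
               ┗━━━━━━━━━━━━━━━━━━━━━━━━━━━━━━┛
                                               
                                               


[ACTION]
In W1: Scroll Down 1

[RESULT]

┏━━━━━━━━━━━━━━━━━━━━━━━━━━━━━━━━━━┓           
┃ FileViewer               ┏━━━━━━━━━━━━━━━━━━┓
┠──────────────────────────┃ MapNavigator     ┃
┃2384.59,pending,2024-11-18┠──────────────────┨
┃3219.02,pending,2024-05-21┃.............═....┃
┃7739.15,cancelled,2024-03-┃.═...........═....┃
┃1905.78,inactive,2024-07-2┃.═...........═....┃
┃4525.00,completed,2024-11-┃.═.......@...═....┃
┃4855.33,completed,2024-11-┃.............═....┃
┃6227.20,active,2024-10-12,┃.═...........═.~~.┃
┃2684.11,cancelled,2024-12-┗━━━━━━━━━━━━━━━━━━┛
┃6012.78,active,2024-12-03,11.95,9░┃          ┃
┃7591.00,completed,2024-07-16,62.6▼┃          ┃
┗━━━━━━━━━━━━━━━━━━━━━━━━━━━━━━━━━━┛          ┃
               ┃                              ┃
               ┃                              ┃
               ┃                              ┃
               ┃                              ┃
               ┗━━━━━━━━━━━━━━━━━━━━━━━━━━━━━━┛
                                               
                                               


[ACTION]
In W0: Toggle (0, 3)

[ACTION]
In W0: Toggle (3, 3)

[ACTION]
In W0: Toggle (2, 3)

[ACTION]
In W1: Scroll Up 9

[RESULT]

┏━━━━━━━━━━━━━━━━━━━━━━━━━━━━━━━━━━┓           
┃ FileViewer               ┏━━━━━━━━━━━━━━━━━━┓
┠──────────────────────────┃ MapNavigator     ┃
┃amount,status,date,score,i┠──────────────────┨
┃2384.59,pending,2024-11-18┃.............═....┃
┃3219.02,pending,2024-05-21┃.═...........═....┃
┃7739.15,cancelled,2024-03-┃.═...........═....┃
┃1905.78,inactive,2024-07-2┃.═.......@...═....┃
┃4525.00,completed,2024-11-┃.............═....┃
┃4855.33,completed,2024-11-┃.═...........═.~~.┃
┃6227.20,active,2024-10-12,┗━━━━━━━━━━━━━━━━━━┛
┃2684.11,cancelled,2024-12-16,55.4░┃          ┃
┃6012.78,active,2024-12-03,11.95,9▼┃          ┃
┗━━━━━━━━━━━━━━━━━━━━━━━━━━━━━━━━━━┛          ┃
               ┃                              ┃
               ┃                              ┃
               ┃                              ┃
               ┃                              ┃
               ┗━━━━━━━━━━━━━━━━━━━━━━━━━━━━━━┛
                                               
                                               


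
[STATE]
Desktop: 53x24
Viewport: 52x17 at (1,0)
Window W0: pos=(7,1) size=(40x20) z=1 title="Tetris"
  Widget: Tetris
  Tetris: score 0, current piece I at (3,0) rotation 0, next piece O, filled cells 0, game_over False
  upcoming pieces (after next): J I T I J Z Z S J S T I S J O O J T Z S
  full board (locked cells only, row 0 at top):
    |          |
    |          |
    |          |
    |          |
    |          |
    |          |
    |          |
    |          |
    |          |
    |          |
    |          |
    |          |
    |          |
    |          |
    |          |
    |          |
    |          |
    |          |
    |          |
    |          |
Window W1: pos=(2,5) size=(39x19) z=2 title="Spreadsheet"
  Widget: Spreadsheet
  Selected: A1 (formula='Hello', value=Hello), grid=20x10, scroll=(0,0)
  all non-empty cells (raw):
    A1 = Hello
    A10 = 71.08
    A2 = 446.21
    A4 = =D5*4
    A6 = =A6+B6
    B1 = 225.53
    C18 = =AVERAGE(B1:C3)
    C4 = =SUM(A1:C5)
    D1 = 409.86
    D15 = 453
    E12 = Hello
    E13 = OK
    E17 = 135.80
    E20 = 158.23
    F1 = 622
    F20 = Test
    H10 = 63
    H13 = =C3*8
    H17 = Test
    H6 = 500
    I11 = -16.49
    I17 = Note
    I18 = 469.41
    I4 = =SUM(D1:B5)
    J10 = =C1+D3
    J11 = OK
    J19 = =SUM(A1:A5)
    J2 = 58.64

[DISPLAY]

                                                    
      ┏━━━━━━━━━━━━━━━━━━━━━━━━━━━━━━━━━━━━━━┓      
      ┃ Tetris                               ┃      
      ┠──────────────────────────────────────┨      
      ┃          │Next:                      ┃      
 ┏━━━━━━━━━━━━━━━━━━━━━━━━━━━━━━━━━━━━━┓     ┃      
 ┃ Spreadsheet                         ┃     ┃      
 ┠─────────────────────────────────────┨     ┃      
 ┃A1: Hello                            ┃     ┃      
 ┃       A       B       C       D     ┃     ┃      
 ┃-------------------------------------┃     ┃      
 ┃  1 [Hello]   225.53       0  409.86 ┃     ┃      
 ┃  2   446.21       0       0       0 ┃     ┃      
 ┃  3        0       0       0       0 ┃     ┃      
 ┃  4        0       0#CIRC!         0 ┃     ┃      
 ┃  5        0       0       0       0 ┃     ┃      
 ┃  6 #CIRC!         0       0       0 ┃     ┃      


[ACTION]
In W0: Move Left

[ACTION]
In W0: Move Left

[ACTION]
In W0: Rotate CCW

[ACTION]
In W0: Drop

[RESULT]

                                                    
      ┏━━━━━━━━━━━━━━━━━━━━━━━━━━━━━━━━━━━━━━┓      
      ┃ Tetris                               ┃      
      ┠──────────────────────────────────────┨      
      ┃ █        │Next:                      ┃      
 ┏━━━━━━━━━━━━━━━━━━━━━━━━━━━━━━━━━━━━━┓     ┃      
 ┃ Spreadsheet                         ┃     ┃      
 ┠─────────────────────────────────────┨     ┃      
 ┃A1: Hello                            ┃     ┃      
 ┃       A       B       C       D     ┃     ┃      
 ┃-------------------------------------┃     ┃      
 ┃  1 [Hello]   225.53       0  409.86 ┃     ┃      
 ┃  2   446.21       0       0       0 ┃     ┃      
 ┃  3        0       0       0       0 ┃     ┃      
 ┃  4        0       0#CIRC!         0 ┃     ┃      
 ┃  5        0       0       0       0 ┃     ┃      
 ┃  6 #CIRC!         0       0       0 ┃     ┃      
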